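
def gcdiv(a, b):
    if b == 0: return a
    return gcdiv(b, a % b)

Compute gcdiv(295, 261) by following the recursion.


gcdiv(295, 261) = gcdiv(261, 34)
gcdiv(261, 34) = gcdiv(34, 23)
gcdiv(34, 23) = gcdiv(23, 11)
gcdiv(23, 11) = gcdiv(11, 1)
gcdiv(11, 1) = gcdiv(1, 0)
gcdiv(1, 0) = 1  (base case)

1


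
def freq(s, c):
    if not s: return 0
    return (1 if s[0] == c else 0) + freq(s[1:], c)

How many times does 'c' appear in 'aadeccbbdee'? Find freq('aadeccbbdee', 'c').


s[0]='a' != 'c' -> 0
s[0]='a' != 'c' -> 0
s[0]='d' != 'c' -> 0
s[0]='e' != 'c' -> 0
s[0]='c' == 'c' -> 1
s[0]='c' == 'c' -> 1
s[0]='b' != 'c' -> 0
s[0]='b' != 'c' -> 0
s[0]='d' != 'c' -> 0
s[0]='e' != 'c' -> 0
s[0]='e' != 'c' -> 0
Sum: 0 + 0 + 0 + 0 + 1 + 1 + 0 + 0 + 0 + 0 + 0 = 2

2


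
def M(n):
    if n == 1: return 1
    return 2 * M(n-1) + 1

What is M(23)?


M(23) = 2 * M(22) + 1
M(22) = 2 * M(21) + 1
M(21) = 2 * M(20) + 1
M(20) = 2 * M(19) + 1
M(19) = 2 * M(18) + 1
M(18) = 2 * M(17) + 1
M(17) = 2 * M(16) + 1
M(16) = 2 * M(15) + 1
M(15) = 2 * M(14) + 1
M(14) = 2 * M(13) + 1
M(13) = 2 * M(12) + 1
M(12) = 2 * M(11) + 1
M(11) = 2 * M(10) + 1
M(10) = 2 * M(9) + 1
M(9) = 2 * M(8) + 1
M(8) = 2 * M(7) + 1
M(7) = 2 * M(6) + 1
M(6) = 2 * M(5) + 1
M(5) = 2 * M(4) + 1
M(4) = 2 * M(3) + 1
M(3) = 2 * M(2) + 1
M(2) = 2 * M(1) + 1
M(1) = 1  (base case)
M(2) = 2 * 1 + 1 = 3
M(3) = 2 * 3 + 1 = 7
M(4) = 2 * 7 + 1 = 15
M(5) = 2 * 15 + 1 = 31
M(6) = 2 * 31 + 1 = 63
M(7) = 2 * 63 + 1 = 127
M(8) = 2 * 127 + 1 = 255
M(9) = 2 * 255 + 1 = 511
M(10) = 2 * 511 + 1 = 1023
M(11) = 2 * 1023 + 1 = 2047
M(12) = 2 * 2047 + 1 = 4095
M(13) = 2 * 4095 + 1 = 8191
M(14) = 2 * 8191 + 1 = 16383
M(15) = 2 * 16383 + 1 = 32767
M(16) = 2 * 32767 + 1 = 65535
M(17) = 2 * 65535 + 1 = 131071
M(18) = 2 * 131071 + 1 = 262143
M(19) = 2 * 262143 + 1 = 524287
M(20) = 2 * 524287 + 1 = 1048575
M(21) = 2 * 1048575 + 1 = 2097151
M(22) = 2 * 2097151 + 1 = 4194303
M(23) = 2 * 4194303 + 1 = 8388607

8388607


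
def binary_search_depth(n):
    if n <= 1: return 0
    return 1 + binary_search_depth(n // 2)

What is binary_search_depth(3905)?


3905 / 2 = 1952
1952 / 2 = 976
976 / 2 = 488
488 / 2 = 244
244 / 2 = 122
122 / 2 = 61
61 / 2 = 30
30 / 2 = 15
15 / 2 = 7
7 / 2 = 3
3 / 2 = 1
Reached 1 after 11 halvings

11


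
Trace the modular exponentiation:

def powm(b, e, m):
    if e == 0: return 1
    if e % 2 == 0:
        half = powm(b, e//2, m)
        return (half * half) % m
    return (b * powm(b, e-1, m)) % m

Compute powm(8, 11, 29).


powm(8, 11, 29): e is odd, compute powm(8, 10, 29)
  powm(8, 10, 29): e is even, compute powm(8, 5, 29)
    powm(8, 5, 29): e is odd, compute powm(8, 4, 29)
      powm(8, 4, 29): e is even, compute powm(8, 2, 29)
        powm(8, 2, 29): e is even, compute powm(8, 1, 29)
          powm(8, 1, 29): e is odd, compute powm(8, 0, 29)
          powm(8, 0, 29) = 1
          (8 * 1) % 29 = 8
        half=8, (8*8) % 29 = 6
      half=6, (6*6) % 29 = 7
    (8 * 7) % 29 = 27
  half=27, (27*27) % 29 = 4
(8 * 4) % 29 = 3

3


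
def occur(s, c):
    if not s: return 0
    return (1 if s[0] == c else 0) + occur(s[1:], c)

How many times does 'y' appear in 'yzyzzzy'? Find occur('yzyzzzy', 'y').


s[0]='y' == 'y' -> 1
s[0]='z' != 'y' -> 0
s[0]='y' == 'y' -> 1
s[0]='z' != 'y' -> 0
s[0]='z' != 'y' -> 0
s[0]='z' != 'y' -> 0
s[0]='y' == 'y' -> 1
Sum: 1 + 0 + 1 + 0 + 0 + 0 + 1 = 3

3


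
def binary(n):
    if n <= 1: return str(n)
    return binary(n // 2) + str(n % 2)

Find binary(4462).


binary(4462) = binary(2231) + '0'
binary(2231) = binary(1115) + '1'
binary(1115) = binary(557) + '1'
binary(557) = binary(278) + '1'
binary(278) = binary(139) + '0'
binary(139) = binary(69) + '1'
binary(69) = binary(34) + '1'
binary(34) = binary(17) + '0'
binary(17) = binary(8) + '1'
binary(8) = binary(4) + '0'
binary(4) = binary(2) + '0'
binary(2) = binary(1) + '0'
binary(1) = '1'  (base case)
Concatenating: '1' + '0' + '0' + '0' + '1' + '0' + '1' + '1' + '0' + '1' + '1' + '1' + '0' = '1000101101110'

1000101101110


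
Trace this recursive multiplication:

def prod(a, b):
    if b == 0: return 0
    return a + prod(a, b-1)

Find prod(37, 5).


prod(37, 5) = 37 + prod(37, 4)
prod(37, 4) = 37 + prod(37, 3)
prod(37, 3) = 37 + prod(37, 2)
prod(37, 2) = 37 + prod(37, 1)
prod(37, 1) = 37 + prod(37, 0)
prod(37, 0) = 0  (base case)
Total: 37 + 37 + 37 + 37 + 37 + 0 = 185

185


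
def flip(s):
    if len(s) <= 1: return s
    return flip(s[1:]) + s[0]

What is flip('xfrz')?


flip('xfrz') = flip('frz') + 'x'
flip('frz') = flip('rz') + 'f'
flip('rz') = flip('z') + 'r'
flip('z') = 'z'  (base case)
Concatenating: 'z' + 'r' + 'f' + 'x' = 'zrfx'

zrfx


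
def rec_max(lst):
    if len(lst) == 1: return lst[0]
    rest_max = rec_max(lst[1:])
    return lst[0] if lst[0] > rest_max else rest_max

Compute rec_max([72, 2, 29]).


rec_max([72, 2, 29]): compare 72 with rec_max([2, 29])
rec_max([2, 29]): compare 2 with rec_max([29])
rec_max([29]) = 29  (base case)
Compare 2 with 29 -> 29
Compare 72 with 29 -> 72

72


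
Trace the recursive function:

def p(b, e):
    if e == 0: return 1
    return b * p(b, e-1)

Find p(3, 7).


p(3, 7)
= 3 * p(3, 6)
= 3 * 3 * p(3, 5)
= 3 * 3 * 3 * p(3, 4)
= 3 * 3 * 3 * 3 * p(3, 3)
= 3 * 3 * 3 * 3 * 3 * p(3, 2)
= 3 * 3 * 3 * 3 * 3 * 3 * p(3, 1)
= 3 * 3 * 3 * 3 * 3 * 3 * 3 * p(3, 0)
= 3 * 3 * 3 * 3 * 3 * 3 * 3 * 1
= 2187

2187


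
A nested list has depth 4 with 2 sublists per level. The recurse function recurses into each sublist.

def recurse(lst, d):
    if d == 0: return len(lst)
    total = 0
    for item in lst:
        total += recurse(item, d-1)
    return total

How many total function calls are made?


At depth 0 (root): 1 call
At depth 1: each of 1 parents calls recurse on 2 children = 2 calls
At depth 2: each of 2 parents calls recurse on 2 children = 4 calls
At depth 3: each of 4 parents calls recurse on 2 children = 8 calls
At depth 4: each of 8 parents calls recurse on 2 children = 16 calls
Total: 1 + 2 + 4 + 8 + 16 = 31

31


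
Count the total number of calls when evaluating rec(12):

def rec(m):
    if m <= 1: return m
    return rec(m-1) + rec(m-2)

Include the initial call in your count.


Let C(n) = total calls for rec(n)
C(0) = 1, C(1) = 1
C(2) = 1 + C(1) + C(0) = 1 + 1 + 1 = 3
C(3) = 1 + C(2) + C(1) = 1 + 3 + 1 = 5
C(4) = 1 + C(3) + C(2) = 1 + 5 + 3 = 9
C(5) = 1 + C(4) + C(3) = 1 + 9 + 5 = 15
C(6) = 1 + C(5) + C(4) = 1 + 15 + 9 = 25
C(7) = 1 + C(6) + C(5) = 1 + 25 + 15 = 41
C(8) = 1 + C(7) + C(6) = 1 + 41 + 25 = 67
C(9) = 1 + C(8) + C(7) = 1 + 67 + 41 = 109
C(10) = 1 + C(9) + C(8) = 1 + 109 + 67 = 177
C(11) = 1 + C(10) + C(9) = 1 + 177 + 109 = 287
C(12) = 1 + C(11) + C(10) = 1 + 287 + 177 = 465

465


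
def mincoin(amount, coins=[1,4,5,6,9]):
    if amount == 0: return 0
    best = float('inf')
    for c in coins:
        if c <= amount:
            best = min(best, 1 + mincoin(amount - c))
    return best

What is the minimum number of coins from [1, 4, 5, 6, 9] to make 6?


Building up with DP:
mincoin(0) = 0
mincoin(1) = min(1+mincoin(0)=1+0=1) = 1
mincoin(2) = min(1+mincoin(1)=1+1=2) = 2
mincoin(3) = min(1+mincoin(2)=1+2=3) = 3
mincoin(4) = min(1+mincoin(3)=1+3=4, 1+mincoin(0)=1+0=1) = 1
mincoin(5) = min(1+mincoin(4)=1+1=2, 1+mincoin(1)=1+1=2, 1+mincoin(0)=1+0=1) = 1
mincoin(6) = min(1+mincoin(5)=1+1=2, 1+mincoin(2)=1+2=3, 1+mincoin(1)=1+1=2, 1+mincoin(0)=1+0=1) = 1

1


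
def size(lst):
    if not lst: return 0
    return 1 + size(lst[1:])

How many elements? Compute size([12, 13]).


size([12, 13]) = 1 + size([13])
size([13]) = 1 + size([])
size([]) = 0  (base case)
Unwinding: 1 + 1 + 0 = 2

2


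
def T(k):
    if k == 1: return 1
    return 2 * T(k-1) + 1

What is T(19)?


T(19) = 2 * T(18) + 1
T(18) = 2 * T(17) + 1
T(17) = 2 * T(16) + 1
T(16) = 2 * T(15) + 1
T(15) = 2 * T(14) + 1
T(14) = 2 * T(13) + 1
T(13) = 2 * T(12) + 1
T(12) = 2 * T(11) + 1
T(11) = 2 * T(10) + 1
T(10) = 2 * T(9) + 1
T(9) = 2 * T(8) + 1
T(8) = 2 * T(7) + 1
T(7) = 2 * T(6) + 1
T(6) = 2 * T(5) + 1
T(5) = 2 * T(4) + 1
T(4) = 2 * T(3) + 1
T(3) = 2 * T(2) + 1
T(2) = 2 * T(1) + 1
T(1) = 1  (base case)
T(2) = 2 * 1 + 1 = 3
T(3) = 2 * 3 + 1 = 7
T(4) = 2 * 7 + 1 = 15
T(5) = 2 * 15 + 1 = 31
T(6) = 2 * 31 + 1 = 63
T(7) = 2 * 63 + 1 = 127
T(8) = 2 * 127 + 1 = 255
T(9) = 2 * 255 + 1 = 511
T(10) = 2 * 511 + 1 = 1023
T(11) = 2 * 1023 + 1 = 2047
T(12) = 2 * 2047 + 1 = 4095
T(13) = 2 * 4095 + 1 = 8191
T(14) = 2 * 8191 + 1 = 16383
T(15) = 2 * 16383 + 1 = 32767
T(16) = 2 * 32767 + 1 = 65535
T(17) = 2 * 65535 + 1 = 131071
T(18) = 2 * 131071 + 1 = 262143
T(19) = 2 * 262143 + 1 = 524287

524287


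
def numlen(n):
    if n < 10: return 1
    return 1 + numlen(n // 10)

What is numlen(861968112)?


numlen(861968112) = 1 + numlen(86196811)
numlen(86196811) = 1 + numlen(8619681)
numlen(8619681) = 1 + numlen(861968)
numlen(861968) = 1 + numlen(86196)
numlen(86196) = 1 + numlen(8619)
numlen(8619) = 1 + numlen(861)
numlen(861) = 1 + numlen(86)
numlen(86) = 1 + numlen(8)
numlen(8) = 1  (base case: 8 < 10)
Unwinding: 1 + 1 + 1 + 1 + 1 + 1 + 1 + 1 + 1 = 9

9


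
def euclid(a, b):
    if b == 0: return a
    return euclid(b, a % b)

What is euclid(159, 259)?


euclid(159, 259) = euclid(259, 159)
euclid(259, 159) = euclid(159, 100)
euclid(159, 100) = euclid(100, 59)
euclid(100, 59) = euclid(59, 41)
euclid(59, 41) = euclid(41, 18)
euclid(41, 18) = euclid(18, 5)
euclid(18, 5) = euclid(5, 3)
euclid(5, 3) = euclid(3, 2)
euclid(3, 2) = euclid(2, 1)
euclid(2, 1) = euclid(1, 0)
euclid(1, 0) = 1  (base case)

1


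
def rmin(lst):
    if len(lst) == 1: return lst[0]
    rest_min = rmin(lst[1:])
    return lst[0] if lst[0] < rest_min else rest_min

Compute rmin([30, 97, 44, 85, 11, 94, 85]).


rmin([30, 97, 44, 85, 11, 94, 85]): compare 30 with rmin([97, 44, 85, 11, 94, 85])
rmin([97, 44, 85, 11, 94, 85]): compare 97 with rmin([44, 85, 11, 94, 85])
rmin([44, 85, 11, 94, 85]): compare 44 with rmin([85, 11, 94, 85])
rmin([85, 11, 94, 85]): compare 85 with rmin([11, 94, 85])
rmin([11, 94, 85]): compare 11 with rmin([94, 85])
rmin([94, 85]): compare 94 with rmin([85])
rmin([85]) = 85  (base case)
Compare 94 with 85 -> 85
Compare 11 with 85 -> 11
Compare 85 with 11 -> 11
Compare 44 with 11 -> 11
Compare 97 with 11 -> 11
Compare 30 with 11 -> 11

11


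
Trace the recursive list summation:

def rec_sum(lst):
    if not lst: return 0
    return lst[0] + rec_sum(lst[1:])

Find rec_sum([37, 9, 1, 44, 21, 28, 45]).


rec_sum([37, 9, 1, 44, 21, 28, 45]) = 37 + rec_sum([9, 1, 44, 21, 28, 45])
rec_sum([9, 1, 44, 21, 28, 45]) = 9 + rec_sum([1, 44, 21, 28, 45])
rec_sum([1, 44, 21, 28, 45]) = 1 + rec_sum([44, 21, 28, 45])
rec_sum([44, 21, 28, 45]) = 44 + rec_sum([21, 28, 45])
rec_sum([21, 28, 45]) = 21 + rec_sum([28, 45])
rec_sum([28, 45]) = 28 + rec_sum([45])
rec_sum([45]) = 45 + rec_sum([])
rec_sum([]) = 0  (base case)
Total: 37 + 9 + 1 + 44 + 21 + 28 + 45 + 0 = 185

185


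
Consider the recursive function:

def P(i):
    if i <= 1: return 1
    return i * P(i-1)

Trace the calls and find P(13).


P(13)
= 13 * P(12)
= 13 * 12 * P(11)
= 13 * 12 * 11 * P(10)
= 13 * 12 * 11 * 10 * P(9)
= 13 * 12 * 11 * 10 * 9 * P(8)
= 13 * 12 * 11 * 10 * 9 * 8 * P(7)
= 13 * 12 * 11 * 10 * 9 * 8 * 7 * P(6)
= 13 * 12 * 11 * 10 * 9 * 8 * 7 * 6 * P(5)
= 13 * 12 * 11 * 10 * 9 * 8 * 7 * 6 * 5 * P(4)
= 13 * 12 * 11 * 10 * 9 * 8 * 7 * 6 * 5 * 4 * P(3)
= 13 * 12 * 11 * 10 * 9 * 8 * 7 * 6 * 5 * 4 * 3 * P(2)
= 13 * 12 * 11 * 10 * 9 * 8 * 7 * 6 * 5 * 4 * 3 * 2 * P(1)
= 13 * 12 * 11 * 10 * 9 * 8 * 7 * 6 * 5 * 4 * 3 * 2 * 1
= 6227020800

6227020800


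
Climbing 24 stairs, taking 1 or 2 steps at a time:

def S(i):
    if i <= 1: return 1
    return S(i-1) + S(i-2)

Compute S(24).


Building up from base cases:
S(0) = 1
S(1) = 1
S(2) = S(1) + S(0) = 1 + 1 = 2
S(3) = S(2) + S(1) = 2 + 1 = 3
S(4) = S(3) + S(2) = 3 + 2 = 5
S(5) = S(4) + S(3) = 5 + 3 = 8
S(6) = S(5) + S(4) = 8 + 5 = 13
S(7) = S(6) + S(5) = 13 + 8 = 21
S(8) = S(7) + S(6) = 21 + 13 = 34
S(9) = S(8) + S(7) = 34 + 21 = 55
S(10) = S(9) + S(8) = 55 + 34 = 89
S(11) = S(10) + S(9) = 89 + 55 = 144
S(12) = S(11) + S(10) = 144 + 89 = 233
S(13) = S(12) + S(11) = 233 + 144 = 377
S(14) = S(13) + S(12) = 377 + 233 = 610
S(15) = S(14) + S(13) = 610 + 377 = 987
S(16) = S(15) + S(14) = 987 + 610 = 1597
S(17) = S(16) + S(15) = 1597 + 987 = 2584
S(18) = S(17) + S(16) = 2584 + 1597 = 4181
S(19) = S(18) + S(17) = 4181 + 2584 = 6765
S(20) = S(19) + S(18) = 6765 + 4181 = 10946
S(21) = S(20) + S(19) = 10946 + 6765 = 17711
S(22) = S(21) + S(20) = 17711 + 10946 = 28657
S(23) = S(22) + S(21) = 28657 + 17711 = 46368
S(24) = S(23) + S(22) = 46368 + 28657 = 75025

75025


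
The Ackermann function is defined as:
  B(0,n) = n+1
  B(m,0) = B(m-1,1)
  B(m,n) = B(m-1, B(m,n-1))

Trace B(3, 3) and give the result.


B(3, 3) = B(2, B(3, 2))
  B(3, 2) = B(2, B(3, 1))
    B(3, 1) = B(2, B(3, 0))
      B(3, 0) = B(2, 1)
        B(2, 1) = B(1, B(2, 0))
          B(2, 0) = B(1, 1)
          B(1, 1) = B(0, B(1, 0))
          B(1, 0) = B(0, 1)
          B(0, 1) = 2
            = B(0, 2)
          B(0, 2) = 3
          = B(1, 3)
          B(1, 3) = B(0, B(1, 2))
          B(1, 2) = B(0, B(1, 1))
          B(1, 1) = B(0, B(1, 0))
          B(1, 0) = B(0, 1)
          B(0, 1) = 2
            = B(0, 2)
          B(0, 2) = 3
            = B(0, 3)
          B(0, 3) = 4
            = B(0, 4)
          B(0, 4) = 5
      = B(2, 5)
      B(2, 5) = B(1, B(2, 4))
... (trace truncated)
Result: B(3, 3) = 61

61


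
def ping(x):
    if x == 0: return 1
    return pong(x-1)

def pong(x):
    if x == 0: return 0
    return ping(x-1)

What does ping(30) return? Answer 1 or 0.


ping(30) = pong(29)
pong(29) = ping(28)
ping(28) = pong(27)
pong(27) = ping(26)
ping(26) = pong(25)
pong(25) = ping(24)
ping(24) = pong(23)
pong(23) = ping(22)
ping(22) = pong(21)
pong(21) = ping(20)
ping(20) = pong(19)
pong(19) = ping(18)
ping(18) = pong(17)
pong(17) = ping(16)
ping(16) = pong(15)
pong(15) = ping(14)
ping(14) = pong(13)
pong(13) = ping(12)
ping(12) = pong(11)
pong(11) = ping(10)
ping(10) = pong(9)
pong(9) = ping(8)
ping(8) = pong(7)
pong(7) = ping(6)
ping(6) = pong(5)
pong(5) = ping(4)
ping(4) = pong(3)
pong(3) = ping(2)
ping(2) = pong(1)
pong(1) = ping(0)
ping(0) = 1  (base case)
Result: 1

1


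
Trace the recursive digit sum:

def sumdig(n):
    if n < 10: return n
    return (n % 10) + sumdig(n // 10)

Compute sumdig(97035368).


sumdig(97035368) = 8 + sumdig(9703536)
sumdig(9703536) = 6 + sumdig(970353)
sumdig(970353) = 3 + sumdig(97035)
sumdig(97035) = 5 + sumdig(9703)
sumdig(9703) = 3 + sumdig(970)
sumdig(970) = 0 + sumdig(97)
sumdig(97) = 7 + sumdig(9)
sumdig(9) = 9  (base case)
Total: 8 + 6 + 3 + 5 + 3 + 0 + 7 + 9 = 41

41


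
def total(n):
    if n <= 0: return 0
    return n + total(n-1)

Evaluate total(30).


total(30)
= 30 + 29 + 28 + 27 + 26 + 25 + 24 + 23 + 22 + 21 + 20 + 19 + 18 + 17 + 16 + 15 + 14 + 13 + 12 + 11 + 10 + 9 + 8 + 7 + 6 + 5 + 4 + 3 + 2 + 1 + total(0)
= 30 + 29 + 28 + 27 + 26 + 25 + 24 + 23 + 22 + 21 + 20 + 19 + 18 + 17 + 16 + 15 + 14 + 13 + 12 + 11 + 10 + 9 + 8 + 7 + 6 + 5 + 4 + 3 + 2 + 1 + 0
= 465

465


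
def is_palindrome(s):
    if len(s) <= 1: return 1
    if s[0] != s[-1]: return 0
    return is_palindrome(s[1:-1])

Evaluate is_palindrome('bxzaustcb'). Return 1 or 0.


is_palindrome('bxzaustcb'): s[0]='b' == s[-1]='b' -> check is_palindrome('xzaustc')
is_palindrome('xzaustc'): s[0]='x' != s[-1]='c' -> return 0
Result: 0 (not a palindrome)

0


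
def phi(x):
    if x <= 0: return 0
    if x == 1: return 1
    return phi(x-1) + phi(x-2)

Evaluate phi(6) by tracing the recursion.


Computing phi(6) bottom-up:
phi(0) = 0
phi(1) = 1
phi(2) = phi(1) + phi(0) = 1 + 0 = 1
phi(3) = phi(2) + phi(1) = 1 + 1 = 2
phi(4) = phi(3) + phi(2) = 2 + 1 = 3
phi(5) = phi(4) + phi(3) = 3 + 2 = 5
phi(6) = phi(5) + phi(4) = 5 + 3 = 8

8


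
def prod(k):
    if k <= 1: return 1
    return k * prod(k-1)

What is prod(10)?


prod(10)
= 10 * prod(9)
= 10 * 9 * prod(8)
= 10 * 9 * 8 * prod(7)
= 10 * 9 * 8 * 7 * prod(6)
= 10 * 9 * 8 * 7 * 6 * prod(5)
= 10 * 9 * 8 * 7 * 6 * 5 * prod(4)
= 10 * 9 * 8 * 7 * 6 * 5 * 4 * prod(3)
= 10 * 9 * 8 * 7 * 6 * 5 * 4 * 3 * prod(2)
= 10 * 9 * 8 * 7 * 6 * 5 * 4 * 3 * 2 * prod(1)
= 10 * 9 * 8 * 7 * 6 * 5 * 4 * 3 * 2 * 1
= 3628800

3628800


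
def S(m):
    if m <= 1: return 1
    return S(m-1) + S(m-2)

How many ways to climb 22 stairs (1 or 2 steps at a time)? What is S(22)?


Building up from base cases:
S(0) = 1
S(1) = 1
S(2) = S(1) + S(0) = 1 + 1 = 2
S(3) = S(2) + S(1) = 2 + 1 = 3
S(4) = S(3) + S(2) = 3 + 2 = 5
S(5) = S(4) + S(3) = 5 + 3 = 8
S(6) = S(5) + S(4) = 8 + 5 = 13
S(7) = S(6) + S(5) = 13 + 8 = 21
S(8) = S(7) + S(6) = 21 + 13 = 34
S(9) = S(8) + S(7) = 34 + 21 = 55
S(10) = S(9) + S(8) = 55 + 34 = 89
S(11) = S(10) + S(9) = 89 + 55 = 144
S(12) = S(11) + S(10) = 144 + 89 = 233
S(13) = S(12) + S(11) = 233 + 144 = 377
S(14) = S(13) + S(12) = 377 + 233 = 610
S(15) = S(14) + S(13) = 610 + 377 = 987
S(16) = S(15) + S(14) = 987 + 610 = 1597
S(17) = S(16) + S(15) = 1597 + 987 = 2584
S(18) = S(17) + S(16) = 2584 + 1597 = 4181
S(19) = S(18) + S(17) = 4181 + 2584 = 6765
S(20) = S(19) + S(18) = 6765 + 4181 = 10946
S(21) = S(20) + S(19) = 10946 + 6765 = 17711
S(22) = S(21) + S(20) = 17711 + 10946 = 28657

28657


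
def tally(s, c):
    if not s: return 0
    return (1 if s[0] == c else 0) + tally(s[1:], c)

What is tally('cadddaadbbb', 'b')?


s[0]='c' != 'b' -> 0
s[0]='a' != 'b' -> 0
s[0]='d' != 'b' -> 0
s[0]='d' != 'b' -> 0
s[0]='d' != 'b' -> 0
s[0]='a' != 'b' -> 0
s[0]='a' != 'b' -> 0
s[0]='d' != 'b' -> 0
s[0]='b' == 'b' -> 1
s[0]='b' == 'b' -> 1
s[0]='b' == 'b' -> 1
Sum: 0 + 0 + 0 + 0 + 0 + 0 + 0 + 0 + 1 + 1 + 1 = 3

3


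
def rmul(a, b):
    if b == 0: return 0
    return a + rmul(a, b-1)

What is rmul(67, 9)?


rmul(67, 9) = 67 + rmul(67, 8)
rmul(67, 8) = 67 + rmul(67, 7)
rmul(67, 7) = 67 + rmul(67, 6)
rmul(67, 6) = 67 + rmul(67, 5)
rmul(67, 5) = 67 + rmul(67, 4)
rmul(67, 4) = 67 + rmul(67, 3)
rmul(67, 3) = 67 + rmul(67, 2)
rmul(67, 2) = 67 + rmul(67, 1)
rmul(67, 1) = 67 + rmul(67, 0)
rmul(67, 0) = 0  (base case)
Total: 67 + 67 + 67 + 67 + 67 + 67 + 67 + 67 + 67 + 0 = 603

603


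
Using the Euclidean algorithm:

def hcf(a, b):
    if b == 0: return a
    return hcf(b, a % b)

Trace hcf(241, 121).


hcf(241, 121) = hcf(121, 120)
hcf(121, 120) = hcf(120, 1)
hcf(120, 1) = hcf(1, 0)
hcf(1, 0) = 1  (base case)

1


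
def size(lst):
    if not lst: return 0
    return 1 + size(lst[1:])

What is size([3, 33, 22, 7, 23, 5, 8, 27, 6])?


size([3, 33, 22, 7, 23, 5, 8, 27, 6]) = 1 + size([33, 22, 7, 23, 5, 8, 27, 6])
size([33, 22, 7, 23, 5, 8, 27, 6]) = 1 + size([22, 7, 23, 5, 8, 27, 6])
size([22, 7, 23, 5, 8, 27, 6]) = 1 + size([7, 23, 5, 8, 27, 6])
size([7, 23, 5, 8, 27, 6]) = 1 + size([23, 5, 8, 27, 6])
size([23, 5, 8, 27, 6]) = 1 + size([5, 8, 27, 6])
size([5, 8, 27, 6]) = 1 + size([8, 27, 6])
size([8, 27, 6]) = 1 + size([27, 6])
size([27, 6]) = 1 + size([6])
size([6]) = 1 + size([])
size([]) = 0  (base case)
Unwinding: 1 + 1 + 1 + 1 + 1 + 1 + 1 + 1 + 1 + 0 = 9

9


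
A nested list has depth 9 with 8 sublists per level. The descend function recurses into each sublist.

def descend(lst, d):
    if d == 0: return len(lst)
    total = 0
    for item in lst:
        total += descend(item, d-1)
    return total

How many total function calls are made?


At depth 0 (root): 1 call
At depth 1: each of 1 parents calls descend on 8 children = 8 calls
At depth 2: each of 8 parents calls descend on 8 children = 64 calls
At depth 3: each of 64 parents calls descend on 8 children = 512 calls
At depth 4: each of 512 parents calls descend on 8 children = 4096 calls
At depth 5: each of 4096 parents calls descend on 8 children = 32768 calls
At depth 6: each of 32768 parents calls descend on 8 children = 262144 calls
At depth 7: each of 262144 parents calls descend on 8 children = 2097152 calls
At depth 8: each of 2097152 parents calls descend on 8 children = 16777216 calls
At depth 9: each of 16777216 parents calls descend on 8 children = 134217728 calls
Total: 1 + 8 + 64 + 512 + 4096 + 32768 + 262144 + 2097152 + 16777216 + 134217728 = 153391689

153391689


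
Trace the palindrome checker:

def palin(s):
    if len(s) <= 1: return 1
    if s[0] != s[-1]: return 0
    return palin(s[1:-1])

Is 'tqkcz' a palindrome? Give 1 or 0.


palin('tqkcz'): s[0]='t' != s[-1]='z' -> return 0
Result: 0 (not a palindrome)

0


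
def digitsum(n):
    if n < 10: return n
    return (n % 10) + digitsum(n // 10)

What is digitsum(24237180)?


digitsum(24237180) = 0 + digitsum(2423718)
digitsum(2423718) = 8 + digitsum(242371)
digitsum(242371) = 1 + digitsum(24237)
digitsum(24237) = 7 + digitsum(2423)
digitsum(2423) = 3 + digitsum(242)
digitsum(242) = 2 + digitsum(24)
digitsum(24) = 4 + digitsum(2)
digitsum(2) = 2  (base case)
Total: 0 + 8 + 1 + 7 + 3 + 2 + 4 + 2 = 27

27


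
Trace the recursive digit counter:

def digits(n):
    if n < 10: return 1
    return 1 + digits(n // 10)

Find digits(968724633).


digits(968724633) = 1 + digits(96872463)
digits(96872463) = 1 + digits(9687246)
digits(9687246) = 1 + digits(968724)
digits(968724) = 1 + digits(96872)
digits(96872) = 1 + digits(9687)
digits(9687) = 1 + digits(968)
digits(968) = 1 + digits(96)
digits(96) = 1 + digits(9)
digits(9) = 1  (base case: 9 < 10)
Unwinding: 1 + 1 + 1 + 1 + 1 + 1 + 1 + 1 + 1 = 9

9


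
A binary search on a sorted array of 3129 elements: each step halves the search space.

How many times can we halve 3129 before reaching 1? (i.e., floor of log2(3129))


3129 / 2 = 1564
1564 / 2 = 782
782 / 2 = 391
391 / 2 = 195
195 / 2 = 97
97 / 2 = 48
48 / 2 = 24
24 / 2 = 12
12 / 2 = 6
6 / 2 = 3
3 / 2 = 1
Reached 1 after 11 halvings

11


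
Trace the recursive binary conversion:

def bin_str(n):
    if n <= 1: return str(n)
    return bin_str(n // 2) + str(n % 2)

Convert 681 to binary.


bin_str(681) = bin_str(340) + '1'
bin_str(340) = bin_str(170) + '0'
bin_str(170) = bin_str(85) + '0'
bin_str(85) = bin_str(42) + '1'
bin_str(42) = bin_str(21) + '0'
bin_str(21) = bin_str(10) + '1'
bin_str(10) = bin_str(5) + '0'
bin_str(5) = bin_str(2) + '1'
bin_str(2) = bin_str(1) + '0'
bin_str(1) = '1'  (base case)
Concatenating: '1' + '0' + '1' + '0' + '1' + '0' + '1' + '0' + '0' + '1' = '1010101001'

1010101001


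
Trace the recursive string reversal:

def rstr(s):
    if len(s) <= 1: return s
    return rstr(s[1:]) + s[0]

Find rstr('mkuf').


rstr('mkuf') = rstr('kuf') + 'm'
rstr('kuf') = rstr('uf') + 'k'
rstr('uf') = rstr('f') + 'u'
rstr('f') = 'f'  (base case)
Concatenating: 'f' + 'u' + 'k' + 'm' = 'fukm'

fukm


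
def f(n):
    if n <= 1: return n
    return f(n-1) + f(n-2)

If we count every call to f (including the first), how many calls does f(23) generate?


Let C(n) = total calls for f(n)
C(0) = 1, C(1) = 1
C(2) = 1 + C(1) + C(0) = 1 + 1 + 1 = 3
C(3) = 1 + C(2) + C(1) = 1 + 3 + 1 = 5
C(4) = 1 + C(3) + C(2) = 1 + 5 + 3 = 9
C(5) = 1 + C(4) + C(3) = 1 + 9 + 5 = 15
C(6) = 1 + C(5) + C(4) = 1 + 15 + 9 = 25
C(7) = 1 + C(6) + C(5) = 1 + 25 + 15 = 41
C(8) = 1 + C(7) + C(6) = 1 + 41 + 25 = 67
C(9) = 1 + C(8) + C(7) = 1 + 67 + 41 = 109
C(10) = 1 + C(9) + C(8) = 1 + 109 + 67 = 177
C(11) = 1 + C(10) + C(9) = 1 + 177 + 109 = 287
C(12) = 1 + C(11) + C(10) = 1 + 287 + 177 = 465
C(13) = 1 + C(12) + C(11) = 1 + 465 + 287 = 753
C(14) = 1 + C(13) + C(12) = 1 + 753 + 465 = 1219
C(15) = 1 + C(14) + C(13) = 1 + 1219 + 753 = 1973
C(16) = 1 + C(15) + C(14) = 1 + 1973 + 1219 = 3193
C(17) = 1 + C(16) + C(15) = 1 + 3193 + 1973 = 5167
C(18) = 1 + C(17) + C(16) = 1 + 5167 + 3193 = 8361
C(19) = 1 + C(18) + C(17) = 1 + 8361 + 5167 = 13529
C(20) = 1 + C(19) + C(18) = 1 + 13529 + 8361 = 21891
C(21) = 1 + C(20) + C(19) = 1 + 21891 + 13529 = 35421
C(22) = 1 + C(21) + C(20) = 1 + 35421 + 21891 = 57313
C(23) = 1 + C(22) + C(21) = 1 + 57313 + 35421 = 92735

92735


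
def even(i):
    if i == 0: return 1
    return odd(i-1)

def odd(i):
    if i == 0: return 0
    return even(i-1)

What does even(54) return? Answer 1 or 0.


even(54) = odd(53)
odd(53) = even(52)
even(52) = odd(51)
odd(51) = even(50)
even(50) = odd(49)
odd(49) = even(48)
even(48) = odd(47)
odd(47) = even(46)
even(46) = odd(45)
odd(45) = even(44)
even(44) = odd(43)
odd(43) = even(42)
even(42) = odd(41)
odd(41) = even(40)
even(40) = odd(39)
odd(39) = even(38)
even(38) = odd(37)
odd(37) = even(36)
even(36) = odd(35)
odd(35) = even(34)
even(34) = odd(33)
odd(33) = even(32)
even(32) = odd(31)
odd(31) = even(30)
even(30) = odd(29)
odd(29) = even(28)
even(28) = odd(27)
odd(27) = even(26)
even(26) = odd(25)
odd(25) = even(24)
even(24) = odd(23)
odd(23) = even(22)
even(22) = odd(21)
odd(21) = even(20)
even(20) = odd(19)
odd(19) = even(18)
even(18) = odd(17)
odd(17) = even(16)
even(16) = odd(15)
odd(15) = even(14)
even(14) = odd(13)
odd(13) = even(12)
even(12) = odd(11)
odd(11) = even(10)
even(10) = odd(9)
odd(9) = even(8)
even(8) = odd(7)
odd(7) = even(6)
even(6) = odd(5)
odd(5) = even(4)
even(4) = odd(3)
odd(3) = even(2)
even(2) = odd(1)
odd(1) = even(0)
even(0) = 1  (base case)
Result: 1

1


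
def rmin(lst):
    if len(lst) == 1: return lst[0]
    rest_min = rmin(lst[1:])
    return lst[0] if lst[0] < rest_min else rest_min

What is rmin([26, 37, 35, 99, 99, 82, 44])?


rmin([26, 37, 35, 99, 99, 82, 44]): compare 26 with rmin([37, 35, 99, 99, 82, 44])
rmin([37, 35, 99, 99, 82, 44]): compare 37 with rmin([35, 99, 99, 82, 44])
rmin([35, 99, 99, 82, 44]): compare 35 with rmin([99, 99, 82, 44])
rmin([99, 99, 82, 44]): compare 99 with rmin([99, 82, 44])
rmin([99, 82, 44]): compare 99 with rmin([82, 44])
rmin([82, 44]): compare 82 with rmin([44])
rmin([44]) = 44  (base case)
Compare 82 with 44 -> 44
Compare 99 with 44 -> 44
Compare 99 with 44 -> 44
Compare 35 with 44 -> 35
Compare 37 with 35 -> 35
Compare 26 with 35 -> 26

26


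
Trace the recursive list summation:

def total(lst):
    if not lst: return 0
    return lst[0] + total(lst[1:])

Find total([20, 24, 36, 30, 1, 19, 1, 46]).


total([20, 24, 36, 30, 1, 19, 1, 46]) = 20 + total([24, 36, 30, 1, 19, 1, 46])
total([24, 36, 30, 1, 19, 1, 46]) = 24 + total([36, 30, 1, 19, 1, 46])
total([36, 30, 1, 19, 1, 46]) = 36 + total([30, 1, 19, 1, 46])
total([30, 1, 19, 1, 46]) = 30 + total([1, 19, 1, 46])
total([1, 19, 1, 46]) = 1 + total([19, 1, 46])
total([19, 1, 46]) = 19 + total([1, 46])
total([1, 46]) = 1 + total([46])
total([46]) = 46 + total([])
total([]) = 0  (base case)
Total: 20 + 24 + 36 + 30 + 1 + 19 + 1 + 46 + 0 = 177

177


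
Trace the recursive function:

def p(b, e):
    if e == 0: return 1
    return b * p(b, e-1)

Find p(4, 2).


p(4, 2)
= 4 * p(4, 1)
= 4 * 4 * p(4, 0)
= 4 * 4 * 1
= 16

16


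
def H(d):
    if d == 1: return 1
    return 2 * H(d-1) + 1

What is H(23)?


H(23) = 2 * H(22) + 1
H(22) = 2 * H(21) + 1
H(21) = 2 * H(20) + 1
H(20) = 2 * H(19) + 1
H(19) = 2 * H(18) + 1
H(18) = 2 * H(17) + 1
H(17) = 2 * H(16) + 1
H(16) = 2 * H(15) + 1
H(15) = 2 * H(14) + 1
H(14) = 2 * H(13) + 1
H(13) = 2 * H(12) + 1
H(12) = 2 * H(11) + 1
H(11) = 2 * H(10) + 1
H(10) = 2 * H(9) + 1
H(9) = 2 * H(8) + 1
H(8) = 2 * H(7) + 1
H(7) = 2 * H(6) + 1
H(6) = 2 * H(5) + 1
H(5) = 2 * H(4) + 1
H(4) = 2 * H(3) + 1
H(3) = 2 * H(2) + 1
H(2) = 2 * H(1) + 1
H(1) = 1  (base case)
H(2) = 2 * 1 + 1 = 3
H(3) = 2 * 3 + 1 = 7
H(4) = 2 * 7 + 1 = 15
H(5) = 2 * 15 + 1 = 31
H(6) = 2 * 31 + 1 = 63
H(7) = 2 * 63 + 1 = 127
H(8) = 2 * 127 + 1 = 255
H(9) = 2 * 255 + 1 = 511
H(10) = 2 * 511 + 1 = 1023
H(11) = 2 * 1023 + 1 = 2047
H(12) = 2 * 2047 + 1 = 4095
H(13) = 2 * 4095 + 1 = 8191
H(14) = 2 * 8191 + 1 = 16383
H(15) = 2 * 16383 + 1 = 32767
H(16) = 2 * 32767 + 1 = 65535
H(17) = 2 * 65535 + 1 = 131071
H(18) = 2 * 131071 + 1 = 262143
H(19) = 2 * 262143 + 1 = 524287
H(20) = 2 * 524287 + 1 = 1048575
H(21) = 2 * 1048575 + 1 = 2097151
H(22) = 2 * 2097151 + 1 = 4194303
H(23) = 2 * 4194303 + 1 = 8388607

8388607


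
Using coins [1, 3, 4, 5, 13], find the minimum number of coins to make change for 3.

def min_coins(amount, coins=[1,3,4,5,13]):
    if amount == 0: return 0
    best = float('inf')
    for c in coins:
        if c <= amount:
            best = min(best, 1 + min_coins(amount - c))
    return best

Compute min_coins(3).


Building up with DP:
min_coins(0) = 0
min_coins(1) = min(1+min_coins(0)=1+0=1) = 1
min_coins(2) = min(1+min_coins(1)=1+1=2) = 2
min_coins(3) = min(1+min_coins(2)=1+2=3, 1+min_coins(0)=1+0=1) = 1

1


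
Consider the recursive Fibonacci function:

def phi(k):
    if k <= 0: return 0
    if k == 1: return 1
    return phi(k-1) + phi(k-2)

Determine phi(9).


Computing phi(9) bottom-up:
phi(0) = 0
phi(1) = 1
phi(2) = phi(1) + phi(0) = 1 + 0 = 1
phi(3) = phi(2) + phi(1) = 1 + 1 = 2
phi(4) = phi(3) + phi(2) = 2 + 1 = 3
phi(5) = phi(4) + phi(3) = 3 + 2 = 5
phi(6) = phi(5) + phi(4) = 5 + 3 = 8
phi(7) = phi(6) + phi(5) = 8 + 5 = 13
phi(8) = phi(7) + phi(6) = 13 + 8 = 21
phi(9) = phi(8) + phi(7) = 21 + 13 = 34

34


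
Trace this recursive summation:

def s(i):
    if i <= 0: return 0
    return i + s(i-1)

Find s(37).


s(37)
= 37 + 36 + 35 + 34 + 33 + 32 + 31 + 30 + 29 + 28 + 27 + 26 + 25 + 24 + 23 + 22 + 21 + 20 + 19 + 18 + 17 + 16 + 15 + 14 + 13 + 12 + 11 + 10 + 9 + 8 + 7 + 6 + 5 + 4 + 3 + 2 + 1 + s(0)
= 37 + 36 + 35 + 34 + 33 + 32 + 31 + 30 + 29 + 28 + 27 + 26 + 25 + 24 + 23 + 22 + 21 + 20 + 19 + 18 + 17 + 16 + 15 + 14 + 13 + 12 + 11 + 10 + 9 + 8 + 7 + 6 + 5 + 4 + 3 + 2 + 1 + 0
= 703

703


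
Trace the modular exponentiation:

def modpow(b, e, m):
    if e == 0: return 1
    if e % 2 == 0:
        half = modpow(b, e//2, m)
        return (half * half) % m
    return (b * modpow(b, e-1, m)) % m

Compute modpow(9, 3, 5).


modpow(9, 3, 5): e is odd, compute modpow(9, 2, 5)
  modpow(9, 2, 5): e is even, compute modpow(9, 1, 5)
    modpow(9, 1, 5): e is odd, compute modpow(9, 0, 5)
      modpow(9, 0, 5) = 1
    (9 * 1) % 5 = 4
  half=4, (4*4) % 5 = 1
(9 * 1) % 5 = 4

4


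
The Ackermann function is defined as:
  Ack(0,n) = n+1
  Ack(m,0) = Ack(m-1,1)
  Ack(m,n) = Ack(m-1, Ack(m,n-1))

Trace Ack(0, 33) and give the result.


Ack(0, 33) = 34
Result: Ack(0, 33) = 34

34


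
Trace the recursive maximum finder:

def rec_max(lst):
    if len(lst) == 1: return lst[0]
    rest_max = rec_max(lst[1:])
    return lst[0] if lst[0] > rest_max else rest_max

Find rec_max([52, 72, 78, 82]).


rec_max([52, 72, 78, 82]): compare 52 with rec_max([72, 78, 82])
rec_max([72, 78, 82]): compare 72 with rec_max([78, 82])
rec_max([78, 82]): compare 78 with rec_max([82])
rec_max([82]) = 82  (base case)
Compare 78 with 82 -> 82
Compare 72 with 82 -> 82
Compare 52 with 82 -> 82

82


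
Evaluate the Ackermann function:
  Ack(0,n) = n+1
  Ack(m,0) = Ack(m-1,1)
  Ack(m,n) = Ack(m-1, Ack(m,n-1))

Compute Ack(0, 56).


Ack(0, 56) = 57
Result: Ack(0, 56) = 57

57


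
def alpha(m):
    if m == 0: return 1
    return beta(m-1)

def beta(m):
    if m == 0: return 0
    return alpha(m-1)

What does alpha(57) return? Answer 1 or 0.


alpha(57) = beta(56)
beta(56) = alpha(55)
alpha(55) = beta(54)
beta(54) = alpha(53)
alpha(53) = beta(52)
beta(52) = alpha(51)
alpha(51) = beta(50)
beta(50) = alpha(49)
alpha(49) = beta(48)
beta(48) = alpha(47)
alpha(47) = beta(46)
beta(46) = alpha(45)
alpha(45) = beta(44)
beta(44) = alpha(43)
alpha(43) = beta(42)
beta(42) = alpha(41)
alpha(41) = beta(40)
beta(40) = alpha(39)
alpha(39) = beta(38)
beta(38) = alpha(37)
alpha(37) = beta(36)
beta(36) = alpha(35)
alpha(35) = beta(34)
beta(34) = alpha(33)
alpha(33) = beta(32)
beta(32) = alpha(31)
alpha(31) = beta(30)
beta(30) = alpha(29)
alpha(29) = beta(28)
beta(28) = alpha(27)
alpha(27) = beta(26)
beta(26) = alpha(25)
alpha(25) = beta(24)
beta(24) = alpha(23)
alpha(23) = beta(22)
beta(22) = alpha(21)
alpha(21) = beta(20)
beta(20) = alpha(19)
alpha(19) = beta(18)
beta(18) = alpha(17)
alpha(17) = beta(16)
beta(16) = alpha(15)
alpha(15) = beta(14)
beta(14) = alpha(13)
alpha(13) = beta(12)
beta(12) = alpha(11)
alpha(11) = beta(10)
beta(10) = alpha(9)
alpha(9) = beta(8)
beta(8) = alpha(7)
alpha(7) = beta(6)
beta(6) = alpha(5)
alpha(5) = beta(4)
beta(4) = alpha(3)
alpha(3) = beta(2)
beta(2) = alpha(1)
alpha(1) = beta(0)
beta(0) = 0  (base case)
Result: 0

0


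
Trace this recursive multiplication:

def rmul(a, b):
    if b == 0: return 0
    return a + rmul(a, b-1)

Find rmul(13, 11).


rmul(13, 11) = 13 + rmul(13, 10)
rmul(13, 10) = 13 + rmul(13, 9)
rmul(13, 9) = 13 + rmul(13, 8)
rmul(13, 8) = 13 + rmul(13, 7)
rmul(13, 7) = 13 + rmul(13, 6)
rmul(13, 6) = 13 + rmul(13, 5)
rmul(13, 5) = 13 + rmul(13, 4)
rmul(13, 4) = 13 + rmul(13, 3)
rmul(13, 3) = 13 + rmul(13, 2)
rmul(13, 2) = 13 + rmul(13, 1)
rmul(13, 1) = 13 + rmul(13, 0)
rmul(13, 0) = 0  (base case)
Total: 13 + 13 + 13 + 13 + 13 + 13 + 13 + 13 + 13 + 13 + 13 + 0 = 143

143


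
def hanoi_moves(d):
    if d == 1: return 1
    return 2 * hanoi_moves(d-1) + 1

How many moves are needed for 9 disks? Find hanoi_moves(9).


hanoi_moves(9) = 2 * hanoi_moves(8) + 1
hanoi_moves(8) = 2 * hanoi_moves(7) + 1
hanoi_moves(7) = 2 * hanoi_moves(6) + 1
hanoi_moves(6) = 2 * hanoi_moves(5) + 1
hanoi_moves(5) = 2 * hanoi_moves(4) + 1
hanoi_moves(4) = 2 * hanoi_moves(3) + 1
hanoi_moves(3) = 2 * hanoi_moves(2) + 1
hanoi_moves(2) = 2 * hanoi_moves(1) + 1
hanoi_moves(1) = 1  (base case)
hanoi_moves(2) = 2 * 1 + 1 = 3
hanoi_moves(3) = 2 * 3 + 1 = 7
hanoi_moves(4) = 2 * 7 + 1 = 15
hanoi_moves(5) = 2 * 15 + 1 = 31
hanoi_moves(6) = 2 * 31 + 1 = 63
hanoi_moves(7) = 2 * 63 + 1 = 127
hanoi_moves(8) = 2 * 127 + 1 = 255
hanoi_moves(9) = 2 * 255 + 1 = 511

511


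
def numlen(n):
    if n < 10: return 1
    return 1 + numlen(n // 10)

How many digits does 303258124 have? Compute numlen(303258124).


numlen(303258124) = 1 + numlen(30325812)
numlen(30325812) = 1 + numlen(3032581)
numlen(3032581) = 1 + numlen(303258)
numlen(303258) = 1 + numlen(30325)
numlen(30325) = 1 + numlen(3032)
numlen(3032) = 1 + numlen(303)
numlen(303) = 1 + numlen(30)
numlen(30) = 1 + numlen(3)
numlen(3) = 1  (base case: 3 < 10)
Unwinding: 1 + 1 + 1 + 1 + 1 + 1 + 1 + 1 + 1 = 9

9


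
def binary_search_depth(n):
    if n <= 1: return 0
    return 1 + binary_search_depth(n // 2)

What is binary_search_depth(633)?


633 / 2 = 316
316 / 2 = 158
158 / 2 = 79
79 / 2 = 39
39 / 2 = 19
19 / 2 = 9
9 / 2 = 4
4 / 2 = 2
2 / 2 = 1
Reached 1 after 9 halvings

9


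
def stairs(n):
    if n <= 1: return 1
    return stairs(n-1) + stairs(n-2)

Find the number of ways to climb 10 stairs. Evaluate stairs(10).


Building up from base cases:
stairs(0) = 1
stairs(1) = 1
stairs(2) = stairs(1) + stairs(0) = 1 + 1 = 2
stairs(3) = stairs(2) + stairs(1) = 2 + 1 = 3
stairs(4) = stairs(3) + stairs(2) = 3 + 2 = 5
stairs(5) = stairs(4) + stairs(3) = 5 + 3 = 8
stairs(6) = stairs(5) + stairs(4) = 8 + 5 = 13
stairs(7) = stairs(6) + stairs(5) = 13 + 8 = 21
stairs(8) = stairs(7) + stairs(6) = 21 + 13 = 34
stairs(9) = stairs(8) + stairs(7) = 34 + 21 = 55
stairs(10) = stairs(9) + stairs(8) = 55 + 34 = 89

89


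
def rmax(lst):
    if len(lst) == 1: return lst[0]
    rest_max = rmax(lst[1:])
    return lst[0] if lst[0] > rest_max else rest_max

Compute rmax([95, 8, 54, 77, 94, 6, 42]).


rmax([95, 8, 54, 77, 94, 6, 42]): compare 95 with rmax([8, 54, 77, 94, 6, 42])
rmax([8, 54, 77, 94, 6, 42]): compare 8 with rmax([54, 77, 94, 6, 42])
rmax([54, 77, 94, 6, 42]): compare 54 with rmax([77, 94, 6, 42])
rmax([77, 94, 6, 42]): compare 77 with rmax([94, 6, 42])
rmax([94, 6, 42]): compare 94 with rmax([6, 42])
rmax([6, 42]): compare 6 with rmax([42])
rmax([42]) = 42  (base case)
Compare 6 with 42 -> 42
Compare 94 with 42 -> 94
Compare 77 with 94 -> 94
Compare 54 with 94 -> 94
Compare 8 with 94 -> 94
Compare 95 with 94 -> 95

95


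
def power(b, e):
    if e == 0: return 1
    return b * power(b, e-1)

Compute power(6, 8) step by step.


power(6, 8)
= 6 * power(6, 7)
= 6 * 6 * power(6, 6)
= 6 * 6 * 6 * power(6, 5)
= 6 * 6 * 6 * 6 * power(6, 4)
= 6 * 6 * 6 * 6 * 6 * power(6, 3)
= 6 * 6 * 6 * 6 * 6 * 6 * power(6, 2)
= 6 * 6 * 6 * 6 * 6 * 6 * 6 * power(6, 1)
= 6 * 6 * 6 * 6 * 6 * 6 * 6 * 6 * power(6, 0)
= 6 * 6 * 6 * 6 * 6 * 6 * 6 * 6 * 1
= 1679616

1679616


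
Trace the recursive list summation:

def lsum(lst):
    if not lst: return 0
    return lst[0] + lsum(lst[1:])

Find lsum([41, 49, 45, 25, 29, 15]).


lsum([41, 49, 45, 25, 29, 15]) = 41 + lsum([49, 45, 25, 29, 15])
lsum([49, 45, 25, 29, 15]) = 49 + lsum([45, 25, 29, 15])
lsum([45, 25, 29, 15]) = 45 + lsum([25, 29, 15])
lsum([25, 29, 15]) = 25 + lsum([29, 15])
lsum([29, 15]) = 29 + lsum([15])
lsum([15]) = 15 + lsum([])
lsum([]) = 0  (base case)
Total: 41 + 49 + 45 + 25 + 29 + 15 + 0 = 204

204


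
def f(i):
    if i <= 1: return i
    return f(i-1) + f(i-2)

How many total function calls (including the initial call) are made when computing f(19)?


Let C(n) = total calls for f(n)
C(0) = 1, C(1) = 1
C(2) = 1 + C(1) + C(0) = 1 + 1 + 1 = 3
C(3) = 1 + C(2) + C(1) = 1 + 3 + 1 = 5
C(4) = 1 + C(3) + C(2) = 1 + 5 + 3 = 9
C(5) = 1 + C(4) + C(3) = 1 + 9 + 5 = 15
C(6) = 1 + C(5) + C(4) = 1 + 15 + 9 = 25
C(7) = 1 + C(6) + C(5) = 1 + 25 + 15 = 41
C(8) = 1 + C(7) + C(6) = 1 + 41 + 25 = 67
C(9) = 1 + C(8) + C(7) = 1 + 67 + 41 = 109
C(10) = 1 + C(9) + C(8) = 1 + 109 + 67 = 177
C(11) = 1 + C(10) + C(9) = 1 + 177 + 109 = 287
C(12) = 1 + C(11) + C(10) = 1 + 287 + 177 = 465
C(13) = 1 + C(12) + C(11) = 1 + 465 + 287 = 753
C(14) = 1 + C(13) + C(12) = 1 + 753 + 465 = 1219
C(15) = 1 + C(14) + C(13) = 1 + 1219 + 753 = 1973
C(16) = 1 + C(15) + C(14) = 1 + 1973 + 1219 = 3193
C(17) = 1 + C(16) + C(15) = 1 + 3193 + 1973 = 5167
C(18) = 1 + C(17) + C(16) = 1 + 5167 + 3193 = 8361
C(19) = 1 + C(18) + C(17) = 1 + 8361 + 5167 = 13529

13529


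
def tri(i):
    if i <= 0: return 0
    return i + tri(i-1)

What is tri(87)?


tri(87)
= 87 + 86 + 85 + 84 + 83 + 82 + 81 + 80 + 79 + 78 + 77 + 76 + 75 + 74 + 73 + 72 + 71 + 70 + 69 + 68 + 67 + 66 + 65 + 64 + 63 + 62 + 61 + 60 + 59 + 58 + 57 + 56 + 55 + 54 + 53 + 52 + 51 + 50 + 49 + 48 + 47 + 46 + 45 + 44 + 43 + 42 + 41 + 40 + 39 + 38 + 37 + 36 + 35 + 34 + 33 + 32 + 31 + 30 + 29 + 28 + 27 + 26 + 25 + 24 + 23 + 22 + 21 + 20 + 19 + 18 + 17 + 16 + 15 + 14 + 13 + 12 + 11 + 10 + 9 + 8 + 7 + 6 + 5 + 4 + 3 + 2 + 1 + tri(0)
= 87 + 86 + 85 + 84 + 83 + 82 + 81 + 80 + 79 + 78 + 77 + 76 + 75 + 74 + 73 + 72 + 71 + 70 + 69 + 68 + 67 + 66 + 65 + 64 + 63 + 62 + 61 + 60 + 59 + 58 + 57 + 56 + 55 + 54 + 53 + 52 + 51 + 50 + 49 + 48 + 47 + 46 + 45 + 44 + 43 + 42 + 41 + 40 + 39 + 38 + 37 + 36 + 35 + 34 + 33 + 32 + 31 + 30 + 29 + 28 + 27 + 26 + 25 + 24 + 23 + 22 + 21 + 20 + 19 + 18 + 17 + 16 + 15 + 14 + 13 + 12 + 11 + 10 + 9 + 8 + 7 + 6 + 5 + 4 + 3 + 2 + 1 + 0
= 3828

3828


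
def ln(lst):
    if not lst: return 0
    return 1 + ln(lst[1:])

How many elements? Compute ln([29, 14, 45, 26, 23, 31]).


ln([29, 14, 45, 26, 23, 31]) = 1 + ln([14, 45, 26, 23, 31])
ln([14, 45, 26, 23, 31]) = 1 + ln([45, 26, 23, 31])
ln([45, 26, 23, 31]) = 1 + ln([26, 23, 31])
ln([26, 23, 31]) = 1 + ln([23, 31])
ln([23, 31]) = 1 + ln([31])
ln([31]) = 1 + ln([])
ln([]) = 0  (base case)
Unwinding: 1 + 1 + 1 + 1 + 1 + 1 + 0 = 6

6


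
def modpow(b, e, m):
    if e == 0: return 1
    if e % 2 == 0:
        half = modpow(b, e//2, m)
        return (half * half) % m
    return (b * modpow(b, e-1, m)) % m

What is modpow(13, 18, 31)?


modpow(13, 18, 31): e is even, compute modpow(13, 9, 31)
  modpow(13, 9, 31): e is odd, compute modpow(13, 8, 31)
    modpow(13, 8, 31): e is even, compute modpow(13, 4, 31)
      modpow(13, 4, 31): e is even, compute modpow(13, 2, 31)
        modpow(13, 2, 31): e is even, compute modpow(13, 1, 31)
          modpow(13, 1, 31): e is odd, compute modpow(13, 0, 31)
          modpow(13, 0, 31) = 1
          (13 * 1) % 31 = 13
        half=13, (13*13) % 31 = 14
      half=14, (14*14) % 31 = 10
    half=10, (10*10) % 31 = 7
  (13 * 7) % 31 = 29
half=29, (29*29) % 31 = 4

4


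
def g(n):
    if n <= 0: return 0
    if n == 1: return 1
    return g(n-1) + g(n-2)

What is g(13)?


Computing g(13) bottom-up:
g(0) = 0
g(1) = 1
g(2) = g(1) + g(0) = 1 + 0 = 1
g(3) = g(2) + g(1) = 1 + 1 = 2
g(4) = g(3) + g(2) = 2 + 1 = 3
g(5) = g(4) + g(3) = 3 + 2 = 5
g(6) = g(5) + g(4) = 5 + 3 = 8
g(7) = g(6) + g(5) = 8 + 5 = 13
g(8) = g(7) + g(6) = 13 + 8 = 21
g(9) = g(8) + g(7) = 21 + 13 = 34
g(10) = g(9) + g(8) = 34 + 21 = 55
g(11) = g(10) + g(9) = 55 + 34 = 89
g(12) = g(11) + g(10) = 89 + 55 = 144
g(13) = g(12) + g(11) = 144 + 89 = 233

233
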